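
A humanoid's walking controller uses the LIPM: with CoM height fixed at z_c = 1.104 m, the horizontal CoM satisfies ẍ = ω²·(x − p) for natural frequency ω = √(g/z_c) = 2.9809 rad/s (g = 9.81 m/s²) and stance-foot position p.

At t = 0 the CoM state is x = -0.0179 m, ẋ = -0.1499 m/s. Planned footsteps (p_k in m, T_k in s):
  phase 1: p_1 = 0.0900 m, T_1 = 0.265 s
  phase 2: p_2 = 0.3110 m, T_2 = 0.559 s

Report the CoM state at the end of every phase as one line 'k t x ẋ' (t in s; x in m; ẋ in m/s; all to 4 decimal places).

1 0.2650 -0.0973 -0.4805
2 0.8240 -1.2195 -4.4231

phase 1: p=0.0900, T=0.265, ωT=0.789939, cosh=1.328567, sinh=0.874694; start (x,ẋ)=(-0.017900, -0.149900) → end (x,ẋ)=(-0.097338, -0.480488)
phase 2: p=0.3110, T=0.559, ωT=1.666323, cosh=2.740806, sinh=2.551865; start (x,ẋ)=(-0.097338, -0.480488) → end (x,ẋ)=(-1.219507, -4.423092)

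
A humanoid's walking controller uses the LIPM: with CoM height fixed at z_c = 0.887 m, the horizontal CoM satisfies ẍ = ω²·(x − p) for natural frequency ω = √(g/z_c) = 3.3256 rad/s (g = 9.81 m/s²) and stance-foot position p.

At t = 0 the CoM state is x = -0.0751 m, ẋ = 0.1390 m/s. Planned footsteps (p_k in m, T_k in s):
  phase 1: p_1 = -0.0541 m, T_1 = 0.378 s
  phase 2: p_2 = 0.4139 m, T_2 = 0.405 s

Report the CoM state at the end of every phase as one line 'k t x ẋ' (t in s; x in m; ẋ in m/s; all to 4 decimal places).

1 0.3780 -0.0265 0.1513
2 0.7830 -0.4085 -2.3149

phase 1: p=-0.0541, T=0.378, ωT=1.257077, cosh=1.899808, sinh=1.615323; start (x,ẋ)=(-0.075100, 0.139000) → end (x,ẋ)=(-0.026480, 0.151263)
phase 2: p=0.4139, T=0.405, ωT=1.346868, cosh=2.052708, sinh=1.792655; start (x,ẋ)=(-0.026480, 0.151263) → end (x,ẋ)=(-0.408535, -2.314896)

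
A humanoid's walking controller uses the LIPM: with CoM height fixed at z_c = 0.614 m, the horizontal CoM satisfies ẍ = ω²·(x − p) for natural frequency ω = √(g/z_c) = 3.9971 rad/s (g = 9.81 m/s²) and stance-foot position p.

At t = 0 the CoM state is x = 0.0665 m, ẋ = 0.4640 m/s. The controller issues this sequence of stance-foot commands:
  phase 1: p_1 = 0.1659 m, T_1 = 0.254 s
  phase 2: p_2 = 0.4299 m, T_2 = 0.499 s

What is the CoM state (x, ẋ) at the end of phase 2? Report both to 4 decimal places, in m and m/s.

x = -0.3942, ẋ = -3.1080

phase 1: p=0.1659, T=0.254, ωT=1.015263, cosh=1.561199, sinh=1.198892; start (x,ẋ)=(0.066500, 0.464000) → end (x,ẋ)=(0.149889, 0.248062)
phase 2: p=0.4299, T=0.499, ωT=1.994553, cosh=3.742496, sinh=3.606421; start (x,ẋ)=(0.149889, 0.248062) → end (x,ẋ)=(-0.394223, -3.108046)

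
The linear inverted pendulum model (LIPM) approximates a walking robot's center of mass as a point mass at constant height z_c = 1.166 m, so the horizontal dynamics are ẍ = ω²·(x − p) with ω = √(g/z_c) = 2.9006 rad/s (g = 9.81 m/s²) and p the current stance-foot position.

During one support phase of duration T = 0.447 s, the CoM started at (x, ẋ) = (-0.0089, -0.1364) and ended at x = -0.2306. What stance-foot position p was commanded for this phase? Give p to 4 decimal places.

p = 0.1384

ωT = 2.9006·0.447 = 1.296568; cosh(ωT) = 1.965097, sinh(ωT) = 1.691629
x(T) = p + (x₀−p)·cosh(ωT) + (ẋ₀/ω)·sinh(ωT) ⇒ p·(1 − cosh) = x(T) − x₀·cosh − (ẋ₀/ω)·sinh
numerator   = -0.2306 − (-0.0089)·1.965097 − (-0.1364/2.9006)·1.691629 = -0.133562
denominator = 1 − 1.965097 = -0.965097
p = -0.133562 / -0.965097 = 0.1384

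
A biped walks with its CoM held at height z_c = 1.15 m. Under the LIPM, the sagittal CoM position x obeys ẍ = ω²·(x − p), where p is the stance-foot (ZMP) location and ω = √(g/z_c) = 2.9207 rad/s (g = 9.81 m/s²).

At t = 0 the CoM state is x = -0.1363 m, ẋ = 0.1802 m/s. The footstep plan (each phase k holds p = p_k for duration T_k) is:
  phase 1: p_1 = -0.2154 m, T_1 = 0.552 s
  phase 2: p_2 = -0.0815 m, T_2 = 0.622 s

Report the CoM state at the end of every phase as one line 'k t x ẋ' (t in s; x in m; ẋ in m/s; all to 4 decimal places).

phase 1: p=-0.2154, T=0.552, ωT=1.612226, cosh=2.606702, sinh=2.407259; start (x,ẋ)=(-0.136300, 0.180200) → end (x,ẋ)=(0.139312, 1.025871)
phase 2: p=-0.0815, T=0.622, ωT=1.816675, cosh=3.156969, sinh=2.994404; start (x,ẋ)=(0.139312, 1.025871) → end (x,ẋ)=(1.667356, 5.169811)

1 0.5520 0.1393 1.0259
2 1.1740 1.6674 5.1698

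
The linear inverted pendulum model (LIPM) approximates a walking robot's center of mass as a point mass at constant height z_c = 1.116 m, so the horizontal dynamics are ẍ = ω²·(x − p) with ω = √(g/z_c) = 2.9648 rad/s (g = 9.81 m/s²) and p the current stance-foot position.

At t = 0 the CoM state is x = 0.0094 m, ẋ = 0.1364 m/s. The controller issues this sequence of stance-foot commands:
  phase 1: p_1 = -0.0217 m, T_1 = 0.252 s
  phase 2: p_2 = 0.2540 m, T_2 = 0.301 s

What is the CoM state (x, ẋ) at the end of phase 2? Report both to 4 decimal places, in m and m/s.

phase 1: p=-0.0217, T=0.252, ωT=0.747130, cosh=1.292328, sinh=0.818604; start (x,ẋ)=(0.009400, 0.136400) → end (x,ẋ)=(0.056152, 0.251753)
phase 2: p=0.2540, T=0.301, ωT=0.892405, cosh=1.425331, sinh=1.015662; start (x,ẋ)=(0.056152, 0.251753) → end (x,ẋ)=(0.058246, -0.236933)

x = 0.0582, ẋ = -0.2369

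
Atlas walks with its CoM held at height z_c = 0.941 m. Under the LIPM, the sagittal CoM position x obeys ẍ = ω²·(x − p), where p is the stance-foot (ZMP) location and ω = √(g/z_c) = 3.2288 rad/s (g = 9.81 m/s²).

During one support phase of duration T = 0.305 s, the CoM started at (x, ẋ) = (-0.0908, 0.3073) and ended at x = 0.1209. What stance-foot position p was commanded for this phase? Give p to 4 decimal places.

p = -0.2851

ωT = 3.2288·0.305 = 0.984784; cosh(ωT) = 1.525377, sinh(ωT) = 1.151857
x(T) = p + (x₀−p)·cosh(ωT) + (ẋ₀/ω)·sinh(ωT) ⇒ p·(1 − cosh) = x(T) − x₀·cosh − (ẋ₀/ω)·sinh
numerator   = 0.1209 − (-0.0908)·1.525377 − (0.3073/3.2288)·1.151857 = 0.149777
denominator = 1 − 1.525377 = -0.525377
p = 0.149777 / -0.525377 = -0.2851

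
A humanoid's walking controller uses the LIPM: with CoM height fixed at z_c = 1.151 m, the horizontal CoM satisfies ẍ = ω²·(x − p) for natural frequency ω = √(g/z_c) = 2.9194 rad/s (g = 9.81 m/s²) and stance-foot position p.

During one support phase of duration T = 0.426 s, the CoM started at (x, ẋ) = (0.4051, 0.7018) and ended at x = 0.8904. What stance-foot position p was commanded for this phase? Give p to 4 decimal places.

ωT = 2.9194·0.426 = 1.243664; cosh(ωT) = 1.878313, sinh(ωT) = 1.589987
x(T) = p + (x₀−p)·cosh(ωT) + (ẋ₀/ω)·sinh(ωT) ⇒ p·(1 − cosh) = x(T) − x₀·cosh − (ẋ₀/ω)·sinh
numerator   = 0.8904 − (0.4051)·1.878313 − (0.7018/2.9194)·1.589987 = -0.252724
denominator = 1 − 1.878313 = -0.878313
p = -0.252724 / -0.878313 = 0.2877

p = 0.2877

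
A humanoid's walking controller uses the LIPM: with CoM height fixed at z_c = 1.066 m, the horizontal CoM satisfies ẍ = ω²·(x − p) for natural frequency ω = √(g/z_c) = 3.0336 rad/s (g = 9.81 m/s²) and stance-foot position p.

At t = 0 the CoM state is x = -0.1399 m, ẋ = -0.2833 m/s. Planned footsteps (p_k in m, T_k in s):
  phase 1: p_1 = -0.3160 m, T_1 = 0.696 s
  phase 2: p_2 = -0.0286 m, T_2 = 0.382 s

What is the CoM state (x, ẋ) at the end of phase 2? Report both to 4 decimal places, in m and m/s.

x = 0.5619, ẋ = 2.0340

phase 1: p=-0.3160, T=0.696, ωT=2.111386, cosh=4.190374, sinh=4.069304; start (x,ẋ)=(-0.139900, -0.283300) → end (x,ẋ)=(0.041903, 0.986758)
phase 2: p=-0.0286, T=0.382, ωT=1.158835, cosh=1.750036, sinh=1.436184; start (x,ẋ)=(0.041903, 0.986758) → end (x,ẋ)=(0.561940, 2.034031)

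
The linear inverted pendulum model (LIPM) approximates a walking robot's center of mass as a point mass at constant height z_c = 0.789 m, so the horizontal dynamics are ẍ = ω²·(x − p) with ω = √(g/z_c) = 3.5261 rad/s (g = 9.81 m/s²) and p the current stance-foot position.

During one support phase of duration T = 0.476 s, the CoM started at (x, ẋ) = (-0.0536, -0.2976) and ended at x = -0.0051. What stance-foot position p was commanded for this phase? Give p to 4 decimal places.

ωT = 3.5261·0.476 = 1.678424; cosh(ωT) = 2.771886, sinh(ωT) = 2.585218
x(T) = p + (x₀−p)·cosh(ωT) + (ẋ₀/ω)·sinh(ωT) ⇒ p·(1 − cosh) = x(T) − x₀·cosh − (ẋ₀/ω)·sinh
numerator   = -0.0051 − (-0.0536)·2.771886 − (-0.2976/3.5261)·2.585218 = 0.361663
denominator = 1 − 2.771886 = -1.771886
p = 0.361663 / -1.771886 = -0.2041

p = -0.2041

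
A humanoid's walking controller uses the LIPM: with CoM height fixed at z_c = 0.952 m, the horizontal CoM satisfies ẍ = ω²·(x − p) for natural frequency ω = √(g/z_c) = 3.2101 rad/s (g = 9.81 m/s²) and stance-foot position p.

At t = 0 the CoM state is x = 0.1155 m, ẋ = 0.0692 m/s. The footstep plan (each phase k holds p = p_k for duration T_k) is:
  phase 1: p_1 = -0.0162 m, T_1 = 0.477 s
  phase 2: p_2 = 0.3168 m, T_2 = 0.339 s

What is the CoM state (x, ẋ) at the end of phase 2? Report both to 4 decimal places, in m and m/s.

phase 1: p=-0.0162, T=0.477, ωT=1.531218, cosh=2.420038, sinh=2.203766; start (x,ẋ)=(0.115500, 0.069200) → end (x,ẋ)=(0.350025, 1.099153)
phase 2: p=0.3168, T=0.339, ωT=1.088224, cosh=1.652905, sinh=1.316091; start (x,ẋ)=(0.350025, 1.099153) → end (x,ẋ)=(0.822354, 1.957166)

x = 0.8224, ẋ = 1.9572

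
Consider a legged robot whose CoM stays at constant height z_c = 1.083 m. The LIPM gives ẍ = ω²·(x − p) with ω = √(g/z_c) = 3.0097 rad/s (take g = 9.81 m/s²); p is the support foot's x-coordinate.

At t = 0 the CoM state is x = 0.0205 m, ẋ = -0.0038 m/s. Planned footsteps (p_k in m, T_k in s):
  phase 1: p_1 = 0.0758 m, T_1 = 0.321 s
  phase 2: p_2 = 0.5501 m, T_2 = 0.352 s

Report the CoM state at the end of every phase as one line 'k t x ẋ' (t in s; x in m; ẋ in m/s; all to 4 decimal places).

phase 1: p=0.0758, T=0.321, ωT=0.966114, cosh=1.504136, sinh=1.123577; start (x,ẋ)=(0.020500, -0.003800) → end (x,ẋ)=(-0.008797, -0.192720)
phase 2: p=0.5501, T=0.352, ωT=1.059414, cosh=1.615670, sinh=1.269011; start (x,ẋ)=(-0.008797, -0.192720) → end (x,ẋ)=(-0.434152, -2.445992)

1 0.3210 -0.0088 -0.1927
2 0.6730 -0.4342 -2.4460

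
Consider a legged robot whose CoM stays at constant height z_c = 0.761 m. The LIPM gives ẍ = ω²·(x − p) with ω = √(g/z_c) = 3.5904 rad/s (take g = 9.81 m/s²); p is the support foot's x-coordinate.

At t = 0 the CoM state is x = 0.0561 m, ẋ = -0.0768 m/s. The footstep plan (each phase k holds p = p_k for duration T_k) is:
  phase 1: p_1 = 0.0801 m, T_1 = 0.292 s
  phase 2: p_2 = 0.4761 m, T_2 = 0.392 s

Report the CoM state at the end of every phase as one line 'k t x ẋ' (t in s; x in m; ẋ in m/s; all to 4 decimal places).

phase 1: p=0.0801, T=0.292, ωT=1.048397, cosh=1.601786, sinh=1.251287; start (x,ẋ)=(0.056100, -0.076800) → end (x,ẋ)=(0.014892, -0.230840)
phase 2: p=0.4761, T=0.392, ωT=1.407437, cosh=2.165120, sinh=1.920350; start (x,ẋ)=(0.014892, -0.230840) → end (x,ẋ)=(-0.645938, -3.679748)

1 0.2920 0.0149 -0.2308
2 0.6840 -0.6459 -3.6797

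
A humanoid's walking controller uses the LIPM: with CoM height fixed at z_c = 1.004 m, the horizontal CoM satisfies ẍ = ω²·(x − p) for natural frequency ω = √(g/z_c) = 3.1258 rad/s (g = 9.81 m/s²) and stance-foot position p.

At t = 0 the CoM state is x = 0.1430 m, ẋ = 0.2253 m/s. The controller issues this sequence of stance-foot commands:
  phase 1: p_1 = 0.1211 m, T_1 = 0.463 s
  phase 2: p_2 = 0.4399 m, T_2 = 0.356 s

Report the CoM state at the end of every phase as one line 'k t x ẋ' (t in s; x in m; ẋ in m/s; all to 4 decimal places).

phase 1: p=0.1211, T=0.463, ωT=1.447245, cosh=2.243302, sinh=2.008085; start (x,ẋ)=(0.143000, 0.225300) → end (x,ẋ)=(0.314966, 0.642880)
phase 2: p=0.4399, T=0.356, ωT=1.112785, cosh=1.685731, sinh=1.357089; start (x,ẋ)=(0.314966, 0.642880) → end (x,ẋ)=(0.508406, 0.553754)

1 0.4630 0.3150 0.6429
2 0.8190 0.5084 0.5538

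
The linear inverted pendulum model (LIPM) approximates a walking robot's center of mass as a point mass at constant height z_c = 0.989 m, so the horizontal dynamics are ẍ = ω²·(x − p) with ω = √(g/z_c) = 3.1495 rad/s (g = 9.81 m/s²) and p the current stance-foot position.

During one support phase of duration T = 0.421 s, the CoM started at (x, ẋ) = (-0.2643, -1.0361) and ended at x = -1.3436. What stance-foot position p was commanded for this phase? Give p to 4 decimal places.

p = 0.2315

ωT = 3.1495·0.421 = 1.325940; cosh(ωT) = 2.015637, sinh(ωT) = 1.750084
x(T) = p + (x₀−p)·cosh(ωT) + (ẋ₀/ω)·sinh(ωT) ⇒ p·(1 − cosh) = x(T) − x₀·cosh − (ẋ₀/ω)·sinh
numerator   = -1.3436 − (-0.2643)·2.015637 − (-1.0361/3.1495)·1.750084 = -0.235137
denominator = 1 − 2.015637 = -1.015637
p = -0.235137 / -1.015637 = 0.2315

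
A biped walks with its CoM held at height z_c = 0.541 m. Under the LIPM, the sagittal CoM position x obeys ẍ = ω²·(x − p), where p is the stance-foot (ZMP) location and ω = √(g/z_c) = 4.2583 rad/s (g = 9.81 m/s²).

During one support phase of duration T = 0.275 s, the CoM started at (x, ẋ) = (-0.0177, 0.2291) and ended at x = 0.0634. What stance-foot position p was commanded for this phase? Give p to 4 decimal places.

p = -0.0212

ωT = 4.2583·0.275 = 1.171033; cosh(ωT) = 1.767684, sinh(ωT) = 1.457637
x(T) = p + (x₀−p)·cosh(ωT) + (ẋ₀/ω)·sinh(ωT) ⇒ p·(1 − cosh) = x(T) − x₀·cosh − (ẋ₀/ω)·sinh
numerator   = 0.0634 − (-0.0177)·1.767684 − (0.2291/4.2583)·1.457637 = 0.016266
denominator = 1 − 1.767684 = -0.767684
p = 0.016266 / -0.767684 = -0.0212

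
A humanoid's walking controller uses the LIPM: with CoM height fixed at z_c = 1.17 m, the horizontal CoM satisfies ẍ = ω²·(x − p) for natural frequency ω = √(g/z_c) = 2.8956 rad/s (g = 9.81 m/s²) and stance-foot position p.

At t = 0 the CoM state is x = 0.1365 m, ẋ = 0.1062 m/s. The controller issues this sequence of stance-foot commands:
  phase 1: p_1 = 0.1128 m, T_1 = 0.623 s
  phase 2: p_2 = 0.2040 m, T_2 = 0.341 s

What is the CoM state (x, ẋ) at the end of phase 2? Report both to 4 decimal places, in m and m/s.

phase 1: p=0.1128, T=0.623, ωT=1.803959, cosh=3.119145, sinh=2.954499; start (x,ẋ)=(0.136500, 0.106200) → end (x,ẋ)=(0.295084, 0.534008)
phase 2: p=0.2040, T=0.341, ωT=0.987400, cosh=1.528395, sinh=1.155851; start (x,ẋ)=(0.295084, 0.534008) → end (x,ẋ)=(0.556375, 1.121022)

x = 0.5564, ẋ = 1.1210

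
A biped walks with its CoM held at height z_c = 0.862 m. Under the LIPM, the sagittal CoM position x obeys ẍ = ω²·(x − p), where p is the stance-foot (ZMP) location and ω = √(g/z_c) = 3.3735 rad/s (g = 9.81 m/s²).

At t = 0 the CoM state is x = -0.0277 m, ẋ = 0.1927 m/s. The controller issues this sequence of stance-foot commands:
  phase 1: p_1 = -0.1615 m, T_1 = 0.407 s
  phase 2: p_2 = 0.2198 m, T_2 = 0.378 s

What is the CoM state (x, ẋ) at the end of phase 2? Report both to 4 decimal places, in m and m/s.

x = 0.8356, ẋ = 2.4184

phase 1: p=-0.1615, T=0.407, ωT=1.373014, cosh=2.100287, sinh=1.846945; start (x,ẋ)=(-0.027700, 0.192700) → end (x,ẋ)=(0.225019, 1.238389)
phase 2: p=0.2198, T=0.378, ωT=1.275183, cosh=1.929368, sinh=1.649988; start (x,ẋ)=(0.225019, 1.238389) → end (x,ẋ)=(0.835569, 2.418358)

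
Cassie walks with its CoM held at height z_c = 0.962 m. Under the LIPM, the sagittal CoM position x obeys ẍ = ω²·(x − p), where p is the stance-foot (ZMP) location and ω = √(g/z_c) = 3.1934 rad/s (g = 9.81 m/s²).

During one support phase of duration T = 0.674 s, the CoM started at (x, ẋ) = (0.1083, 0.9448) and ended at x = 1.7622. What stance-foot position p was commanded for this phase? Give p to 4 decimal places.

ωT = 3.1934·0.674 = 2.152352; cosh(ωT) = 4.360640, sinh(ωT) = 4.244430
x(T) = p + (x₀−p)·cosh(ωT) + (ẋ₀/ω)·sinh(ωT) ⇒ p·(1 − cosh) = x(T) − x₀·cosh − (ẋ₀/ω)·sinh
numerator   = 1.7622 − (0.1083)·4.360640 − (0.9448/3.1934)·4.244430 = 0.034185
denominator = 1 − 4.360640 = -3.360640
p = 0.034185 / -3.360640 = -0.0102

p = -0.0102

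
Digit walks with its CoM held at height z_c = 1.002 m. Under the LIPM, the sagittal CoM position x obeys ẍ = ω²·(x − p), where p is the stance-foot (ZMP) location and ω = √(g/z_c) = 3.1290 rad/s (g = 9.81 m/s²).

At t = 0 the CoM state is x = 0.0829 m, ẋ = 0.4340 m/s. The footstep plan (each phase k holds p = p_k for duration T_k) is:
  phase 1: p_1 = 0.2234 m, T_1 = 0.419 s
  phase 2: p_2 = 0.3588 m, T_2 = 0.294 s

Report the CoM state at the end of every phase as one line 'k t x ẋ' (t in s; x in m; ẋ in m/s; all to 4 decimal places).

1 0.4190 0.1824 0.1073
2 0.7130 0.1386 -0.4263

phase 1: p=0.2234, T=0.419, ωT=1.311051, cosh=1.989804, sinh=1.720267; start (x,ẋ)=(0.082900, 0.434000) → end (x,ẋ)=(0.182438, 0.107303)
phase 2: p=0.3588, T=0.294, ωT=0.919926, cosh=1.453827, sinh=1.055278; start (x,ẋ)=(0.182438, 0.107303) → end (x,ẋ)=(0.138589, -0.426341)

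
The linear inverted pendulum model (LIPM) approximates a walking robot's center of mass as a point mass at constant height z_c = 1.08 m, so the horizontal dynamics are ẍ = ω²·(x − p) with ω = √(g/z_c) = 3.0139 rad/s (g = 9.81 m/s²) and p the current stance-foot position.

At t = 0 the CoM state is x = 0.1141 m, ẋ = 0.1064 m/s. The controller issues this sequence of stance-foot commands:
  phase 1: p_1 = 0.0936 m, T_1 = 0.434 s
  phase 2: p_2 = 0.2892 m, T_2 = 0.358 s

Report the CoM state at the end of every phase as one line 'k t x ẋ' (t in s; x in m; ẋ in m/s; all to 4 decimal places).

1 0.4340 0.1948 0.3171
2 0.7920 0.2712 0.1502

phase 1: p=0.0936, T=0.434, ωT=1.308033, cosh=1.984620, sinh=1.714269; start (x,ẋ)=(0.114100, 0.106400) → end (x,ẋ)=(0.194804, 0.317080)
phase 2: p=0.2892, T=0.358, ωT=1.078976, cosh=1.640805, sinh=1.300861; start (x,ẋ)=(0.194804, 0.317080) → end (x,ẋ)=(0.271172, 0.150169)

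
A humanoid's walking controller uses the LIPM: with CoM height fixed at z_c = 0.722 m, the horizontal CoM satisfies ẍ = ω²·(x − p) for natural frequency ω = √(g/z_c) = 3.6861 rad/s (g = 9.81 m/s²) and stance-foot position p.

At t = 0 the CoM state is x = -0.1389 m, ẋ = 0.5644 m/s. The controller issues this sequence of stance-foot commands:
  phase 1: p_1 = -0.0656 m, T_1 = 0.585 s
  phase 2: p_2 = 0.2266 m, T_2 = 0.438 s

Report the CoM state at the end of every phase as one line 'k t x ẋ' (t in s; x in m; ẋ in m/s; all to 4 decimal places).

1 0.5850 0.2661 1.3192
2 1.0230 1.1934 3.7974

phase 1: p=-0.0656, T=0.585, ωT=2.156369, cosh=4.377725, sinh=4.261980; start (x,ẋ)=(-0.138900, 0.564400) → end (x,ẋ)=(0.266089, 1.319239)
phase 2: p=0.2266, T=0.438, ωT=1.614512, cosh=2.612211, sinh=2.413223; start (x,ẋ)=(0.266089, 1.319239) → end (x,ẋ)=(1.193436, 3.797401)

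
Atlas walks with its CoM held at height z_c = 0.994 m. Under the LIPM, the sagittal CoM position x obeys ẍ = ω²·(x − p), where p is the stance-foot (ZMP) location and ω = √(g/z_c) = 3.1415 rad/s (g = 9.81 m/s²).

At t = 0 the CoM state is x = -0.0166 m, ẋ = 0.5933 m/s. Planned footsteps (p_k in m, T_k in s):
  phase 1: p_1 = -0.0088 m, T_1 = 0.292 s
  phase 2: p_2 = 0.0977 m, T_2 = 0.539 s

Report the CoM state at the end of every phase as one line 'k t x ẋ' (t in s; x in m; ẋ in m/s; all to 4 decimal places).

1 0.2920 0.1785 0.8352
2 0.8310 1.0230 3.0137

phase 1: p=-0.0088, T=0.292, ωT=0.917318, cosh=1.451079, sinh=1.051490; start (x,ẋ)=(-0.016600, 0.593300) → end (x,ẋ)=(0.178465, 0.835160)
phase 2: p=0.0977, T=0.539, ωT=1.693269, cosh=2.810570, sinh=2.626653; start (x,ẋ)=(0.178465, 0.835160) → end (x,ẋ)=(1.022984, 3.013717)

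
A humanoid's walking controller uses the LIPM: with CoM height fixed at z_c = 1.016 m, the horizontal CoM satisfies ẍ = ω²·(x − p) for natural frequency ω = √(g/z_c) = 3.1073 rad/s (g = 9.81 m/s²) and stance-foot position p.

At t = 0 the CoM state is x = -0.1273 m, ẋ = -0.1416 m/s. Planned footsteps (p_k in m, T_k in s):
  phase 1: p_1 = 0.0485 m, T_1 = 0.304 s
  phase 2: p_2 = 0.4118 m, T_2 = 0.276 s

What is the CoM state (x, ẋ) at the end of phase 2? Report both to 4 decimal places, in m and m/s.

x = -0.7753, ẋ = -3.1432

phase 1: p=0.0485, T=0.304, ωT=0.944619, cosh=1.480331, sinh=1.091503; start (x,ẋ)=(-0.127300, -0.141600) → end (x,ẋ)=(-0.261482, -0.805863)
phase 2: p=0.4118, T=0.276, ωT=0.857615, cosh=1.390852, sinh=0.966679; start (x,ẋ)=(-0.261482, -0.805863) → end (x,ẋ)=(-0.775339, -3.143215)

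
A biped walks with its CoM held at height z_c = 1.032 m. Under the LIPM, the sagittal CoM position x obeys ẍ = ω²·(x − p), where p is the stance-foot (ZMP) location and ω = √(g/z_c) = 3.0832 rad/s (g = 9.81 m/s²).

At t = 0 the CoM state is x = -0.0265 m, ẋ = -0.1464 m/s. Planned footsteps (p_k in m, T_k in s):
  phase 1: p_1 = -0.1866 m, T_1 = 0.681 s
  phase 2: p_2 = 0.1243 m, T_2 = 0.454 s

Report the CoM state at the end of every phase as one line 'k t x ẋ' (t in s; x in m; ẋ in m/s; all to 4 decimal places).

1 0.6810 0.2858 1.3780
2 1.1350 1.3225 3.9113

phase 1: p=-0.1866, T=0.681, ωT=2.099659, cosh=4.142943, sinh=4.020445; start (x,ẋ)=(-0.026500, -0.146400) → end (x,ẋ)=(0.285782, 1.378046)
phase 2: p=0.1243, T=0.454, ωT=1.399773, cosh=2.150466, sinh=1.903813; start (x,ẋ)=(0.285782, 1.378046) → end (x,ẋ)=(1.322477, 3.911313)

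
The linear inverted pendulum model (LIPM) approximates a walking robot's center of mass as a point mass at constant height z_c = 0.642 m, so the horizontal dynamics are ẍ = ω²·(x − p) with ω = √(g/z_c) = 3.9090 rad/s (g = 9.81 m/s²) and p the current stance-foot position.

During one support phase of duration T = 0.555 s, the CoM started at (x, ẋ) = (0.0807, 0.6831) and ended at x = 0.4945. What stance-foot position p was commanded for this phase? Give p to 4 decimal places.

ωT = 3.9090·0.555 = 2.169495; cosh(ωT) = 4.434049, sinh(ωT) = 4.319813
x(T) = p + (x₀−p)·cosh(ωT) + (ẋ₀/ω)·sinh(ωT) ⇒ p·(1 − cosh) = x(T) − x₀·cosh − (ẋ₀/ω)·sinh
numerator   = 0.4945 − (0.0807)·4.434049 − (0.6831/3.9090)·4.319813 = -0.618218
denominator = 1 − 4.434049 = -3.434049
p = -0.618218 / -3.434049 = 0.1800

p = 0.1800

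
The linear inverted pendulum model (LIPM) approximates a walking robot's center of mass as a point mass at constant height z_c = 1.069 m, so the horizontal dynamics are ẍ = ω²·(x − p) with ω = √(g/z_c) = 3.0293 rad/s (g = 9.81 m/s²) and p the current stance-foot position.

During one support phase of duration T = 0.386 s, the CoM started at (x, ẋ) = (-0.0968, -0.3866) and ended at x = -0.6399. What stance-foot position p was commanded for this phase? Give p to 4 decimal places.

ωT = 3.0293·0.386 = 1.169310; cosh(ωT) = 1.765175, sinh(ωT) = 1.454594
x(T) = p + (x₀−p)·cosh(ωT) + (ẋ₀/ω)·sinh(ωT) ⇒ p·(1 − cosh) = x(T) − x₀·cosh − (ẋ₀/ω)·sinh
numerator   = -0.6399 − (-0.0968)·1.765175 − (-0.3866/3.0293)·1.454594 = -0.283395
denominator = 1 − 1.765175 = -0.765175
p = -0.283395 / -0.765175 = 0.3704

p = 0.3704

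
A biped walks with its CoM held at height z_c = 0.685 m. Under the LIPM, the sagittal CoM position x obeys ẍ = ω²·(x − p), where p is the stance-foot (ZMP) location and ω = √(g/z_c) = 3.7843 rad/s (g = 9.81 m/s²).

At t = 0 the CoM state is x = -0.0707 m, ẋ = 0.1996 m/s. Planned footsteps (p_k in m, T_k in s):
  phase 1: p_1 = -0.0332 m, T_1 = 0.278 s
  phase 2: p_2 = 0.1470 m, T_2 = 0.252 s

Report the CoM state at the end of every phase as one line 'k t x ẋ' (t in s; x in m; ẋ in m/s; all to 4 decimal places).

phase 1: p=-0.0332, T=0.278, ωT=1.052035, cosh=1.606350, sinh=1.257124; start (x,ẋ)=(-0.070700, 0.199600) → end (x,ẋ)=(-0.027132, 0.142227)
phase 2: p=0.1470, T=0.252, ωT=0.953644, cosh=1.490241, sinh=1.104907; start (x,ẋ)=(-0.027132, 0.142227) → end (x,ẋ)=(-0.070973, -0.516145)

1 0.2780 -0.0271 0.1422
2 0.5300 -0.0710 -0.5161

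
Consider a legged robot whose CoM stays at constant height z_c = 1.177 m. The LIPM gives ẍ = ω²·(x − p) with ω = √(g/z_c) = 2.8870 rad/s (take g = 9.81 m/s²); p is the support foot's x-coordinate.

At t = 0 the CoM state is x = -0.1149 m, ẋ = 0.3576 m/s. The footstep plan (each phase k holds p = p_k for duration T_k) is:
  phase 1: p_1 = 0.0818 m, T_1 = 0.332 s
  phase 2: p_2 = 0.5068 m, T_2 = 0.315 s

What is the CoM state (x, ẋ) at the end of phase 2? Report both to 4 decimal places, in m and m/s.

phase 1: p=0.0818, T=0.332, ωT=0.958484, cosh=1.495607, sinh=1.112133; start (x,ẋ)=(-0.114900, 0.357600) → end (x,ẋ)=(-0.074631, -0.096721)
phase 2: p=0.5068, T=0.315, ωT=0.909405, cosh=1.442804, sinh=1.040041; start (x,ẋ)=(-0.074631, -0.096721) → end (x,ẋ)=(-0.366935, -1.885352)

x = -0.3669, ẋ = -1.8854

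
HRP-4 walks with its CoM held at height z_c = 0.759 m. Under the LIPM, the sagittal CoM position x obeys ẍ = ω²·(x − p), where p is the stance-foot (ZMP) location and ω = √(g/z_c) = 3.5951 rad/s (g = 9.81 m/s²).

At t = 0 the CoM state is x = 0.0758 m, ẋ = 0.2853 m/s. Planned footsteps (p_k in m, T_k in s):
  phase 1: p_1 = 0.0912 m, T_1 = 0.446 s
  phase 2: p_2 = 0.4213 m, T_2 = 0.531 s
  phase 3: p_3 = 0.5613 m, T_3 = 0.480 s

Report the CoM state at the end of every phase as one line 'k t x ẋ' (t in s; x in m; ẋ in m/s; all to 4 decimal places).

1 0.4460 0.2406 0.6057
2 0.9770 0.3542 -0.0553
3 1.4570 -0.0806 -2.1849

phase 1: p=0.0912, T=0.446, ωT=1.603415, cosh=2.585591, sinh=2.384383; start (x,ẋ)=(0.075800, 0.285300) → end (x,ẋ)=(0.240602, 0.605659)
phase 2: p=0.4213, T=0.531, ωT=1.908998, cosh=3.447278, sinh=3.299049; start (x,ẋ)=(0.240602, 0.605659) → end (x,ẋ)=(0.354167, -0.055281)
phase 3: p=0.5613, T=0.480, ωT=1.725648, cosh=2.897108, sinh=2.719051; start (x,ẋ)=(0.354167, -0.055281) → end (x,ẋ)=(-0.080597, -2.184934)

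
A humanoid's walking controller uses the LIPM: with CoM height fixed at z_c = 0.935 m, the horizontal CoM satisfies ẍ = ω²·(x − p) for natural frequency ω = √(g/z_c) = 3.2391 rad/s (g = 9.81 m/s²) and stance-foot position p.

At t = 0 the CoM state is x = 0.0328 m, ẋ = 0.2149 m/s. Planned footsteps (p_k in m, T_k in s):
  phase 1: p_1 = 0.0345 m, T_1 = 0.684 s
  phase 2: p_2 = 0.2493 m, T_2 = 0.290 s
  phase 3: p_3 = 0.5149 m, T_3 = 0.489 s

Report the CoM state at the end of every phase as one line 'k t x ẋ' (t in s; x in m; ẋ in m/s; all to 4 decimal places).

1 0.6840 0.3271 0.9717
2 0.9740 0.6891 1.7059
3 1.4630 2.1867 5.6493

phase 1: p=0.0345, T=0.684, ωT=2.215544, cosh=4.637746, sinh=4.528652; start (x,ẋ)=(0.032800, 0.214900) → end (x,ẋ)=(0.327072, 0.971715)
phase 2: p=0.2493, T=0.290, ωT=0.939339, cosh=1.474588, sinh=1.083702; start (x,ẋ)=(0.327072, 0.971715) → end (x,ẋ)=(0.689087, 1.705875)
phase 3: p=0.5149, T=0.489, ωT=1.583920, cosh=2.539597, sinh=2.334427; start (x,ẋ)=(0.689087, 1.705875) → end (x,ẋ)=(2.186693, 5.649340)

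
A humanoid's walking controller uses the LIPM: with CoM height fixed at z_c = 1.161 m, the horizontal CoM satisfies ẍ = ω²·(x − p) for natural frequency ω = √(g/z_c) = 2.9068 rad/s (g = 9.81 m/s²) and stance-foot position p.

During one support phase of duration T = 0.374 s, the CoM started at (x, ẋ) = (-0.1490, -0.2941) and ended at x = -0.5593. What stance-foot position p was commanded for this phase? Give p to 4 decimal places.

p = 0.2767

ωT = 2.9068·0.374 = 1.087143; cosh(ωT) = 1.651484, sinh(ωT) = 1.314305
x(T) = p + (x₀−p)·cosh(ωT) + (ẋ₀/ω)·sinh(ωT) ⇒ p·(1 − cosh) = x(T) − x₀·cosh − (ẋ₀/ω)·sinh
numerator   = -0.5593 − (-0.1490)·1.651484 − (-0.2941/2.9068)·1.314305 = -0.180252
denominator = 1 − 1.651484 = -0.651484
p = -0.180252 / -0.651484 = 0.2767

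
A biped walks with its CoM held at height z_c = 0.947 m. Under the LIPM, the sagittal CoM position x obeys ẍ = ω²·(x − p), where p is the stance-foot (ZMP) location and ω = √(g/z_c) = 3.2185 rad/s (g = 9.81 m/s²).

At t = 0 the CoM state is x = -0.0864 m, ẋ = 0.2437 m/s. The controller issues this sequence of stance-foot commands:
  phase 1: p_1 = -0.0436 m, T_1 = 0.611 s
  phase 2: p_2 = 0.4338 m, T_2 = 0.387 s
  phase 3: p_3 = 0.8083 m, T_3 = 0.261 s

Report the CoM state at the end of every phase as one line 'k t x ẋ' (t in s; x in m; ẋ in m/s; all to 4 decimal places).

1 0.6110 0.0657 0.4052
2 0.9980 -0.0580 -1.1255
3 1.2590 -0.7116 -4.1741

phase 1: p=-0.0436, T=0.611, ωT=1.966503, cosh=3.642797, sinh=3.502851; start (x,ẋ)=(-0.086400, 0.243700) → end (x,ẋ)=(0.065719, 0.405225)
phase 2: p=0.4338, T=0.387, ωT=1.245560, cosh=1.881329, sinh=1.593549; start (x,ẋ)=(0.065719, 0.405225) → end (x,ẋ)=(-0.058046, -1.125466)
phase 3: p=0.8083, T=0.261, ωT=0.840029, cosh=1.374066, sinh=0.942367; start (x,ẋ)=(-0.058046, -1.125466) → end (x,ẋ)=(-0.711649, -4.174098)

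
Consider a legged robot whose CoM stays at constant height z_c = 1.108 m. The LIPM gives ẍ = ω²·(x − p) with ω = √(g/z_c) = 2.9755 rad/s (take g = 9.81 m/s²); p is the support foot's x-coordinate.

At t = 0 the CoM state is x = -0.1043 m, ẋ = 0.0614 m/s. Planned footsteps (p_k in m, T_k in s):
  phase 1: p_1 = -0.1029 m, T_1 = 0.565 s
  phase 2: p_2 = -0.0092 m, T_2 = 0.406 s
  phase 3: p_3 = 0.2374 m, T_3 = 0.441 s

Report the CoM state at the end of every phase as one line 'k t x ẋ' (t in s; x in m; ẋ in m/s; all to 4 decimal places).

1 0.5650 -0.0533 0.1598
2 0.9710 -0.0077 0.0914
3 1.4120 -0.1979 -1.0742

phase 1: p=-0.1029, T=0.565, ωT=1.681157, cosh=2.778964, sinh=2.592806; start (x,ẋ)=(-0.104300, 0.061400) → end (x,ẋ)=(-0.053288, 0.159828)
phase 2: p=-0.0092, T=0.406, ωT=1.208053, cosh=1.822870, sinh=1.524092; start (x,ẋ)=(-0.053288, 0.159828) → end (x,ẋ)=(-0.007700, 0.091411)
phase 3: p=0.2374, T=0.441, ωT=1.312195, cosh=1.991774, sinh=1.722546; start (x,ẋ)=(-0.007700, 0.091411) → end (x,ẋ)=(-0.197865, -1.074174)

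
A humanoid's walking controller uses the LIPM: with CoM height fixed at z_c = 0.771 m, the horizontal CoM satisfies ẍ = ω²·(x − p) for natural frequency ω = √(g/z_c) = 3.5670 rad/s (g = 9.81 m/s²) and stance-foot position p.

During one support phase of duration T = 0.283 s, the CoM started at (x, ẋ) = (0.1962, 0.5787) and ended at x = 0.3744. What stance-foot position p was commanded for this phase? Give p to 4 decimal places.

p = 0.2230

ωT = 3.5670·0.283 = 1.009461; cosh(ωT) = 1.554268, sinh(ωT) = 1.189853
x(T) = p + (x₀−p)·cosh(ωT) + (ẋ₀/ω)·sinh(ωT) ⇒ p·(1 − cosh) = x(T) − x₀·cosh − (ẋ₀/ω)·sinh
numerator   = 0.3744 − (0.1962)·1.554268 − (0.5787/3.5670)·1.189853 = -0.123586
denominator = 1 − 1.554268 = -0.554268
p = -0.123586 / -0.554268 = 0.2230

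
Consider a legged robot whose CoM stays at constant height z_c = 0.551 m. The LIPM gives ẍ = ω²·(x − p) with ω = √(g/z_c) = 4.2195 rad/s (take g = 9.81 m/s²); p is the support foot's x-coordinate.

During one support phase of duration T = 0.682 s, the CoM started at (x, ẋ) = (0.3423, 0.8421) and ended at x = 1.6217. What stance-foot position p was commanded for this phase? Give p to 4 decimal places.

p = 0.4040

ωT = 4.2195·0.682 = 2.877699; cosh(ωT) = 8.914797, sinh(ωT) = 8.858533
x(T) = p + (x₀−p)·cosh(ωT) + (ẋ₀/ω)·sinh(ωT) ⇒ p·(1 − cosh) = x(T) − x₀·cosh − (ẋ₀/ω)·sinh
numerator   = 1.6217 − (0.3423)·8.914797 − (0.8421/4.2195)·8.858533 = -3.197763
denominator = 1 − 8.914797 = -7.914797
p = -3.197763 / -7.914797 = 0.4040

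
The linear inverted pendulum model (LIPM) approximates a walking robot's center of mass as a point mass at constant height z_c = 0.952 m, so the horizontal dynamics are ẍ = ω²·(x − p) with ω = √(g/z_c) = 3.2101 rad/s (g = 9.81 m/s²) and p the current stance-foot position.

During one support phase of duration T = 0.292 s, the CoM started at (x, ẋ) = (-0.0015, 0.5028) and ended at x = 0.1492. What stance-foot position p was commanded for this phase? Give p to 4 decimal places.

ωT = 3.2101·0.292 = 0.937349; cosh(ωT) = 1.472435, sinh(ωT) = 1.080770
x(T) = p + (x₀−p)·cosh(ωT) + (ẋ₀/ω)·sinh(ωT) ⇒ p·(1 − cosh) = x(T) − x₀·cosh − (ẋ₀/ω)·sinh
numerator   = 0.1492 − (-0.0015)·1.472435 − (0.5028/3.2101)·1.080770 = -0.017873
denominator = 1 − 1.472435 = -0.472435
p = -0.017873 / -0.472435 = 0.0378

p = 0.0378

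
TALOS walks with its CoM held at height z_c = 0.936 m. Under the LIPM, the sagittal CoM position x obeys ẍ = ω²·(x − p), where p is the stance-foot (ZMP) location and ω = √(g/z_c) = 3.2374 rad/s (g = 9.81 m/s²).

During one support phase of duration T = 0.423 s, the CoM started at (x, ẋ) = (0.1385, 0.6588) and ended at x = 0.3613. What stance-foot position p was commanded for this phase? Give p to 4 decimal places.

ωT = 3.2374·0.423 = 1.369420; cosh(ωT) = 2.093662, sinh(ωT) = 1.839408
x(T) = p + (x₀−p)·cosh(ωT) + (ẋ₀/ω)·sinh(ωT) ⇒ p·(1 − cosh) = x(T) − x₀·cosh − (ẋ₀/ω)·sinh
numerator   = 0.3613 − (0.1385)·2.093662 − (0.6588/3.2374)·1.839408 = -0.302985
denominator = 1 − 2.093662 = -1.093662
p = -0.302985 / -1.093662 = 0.2770

p = 0.2770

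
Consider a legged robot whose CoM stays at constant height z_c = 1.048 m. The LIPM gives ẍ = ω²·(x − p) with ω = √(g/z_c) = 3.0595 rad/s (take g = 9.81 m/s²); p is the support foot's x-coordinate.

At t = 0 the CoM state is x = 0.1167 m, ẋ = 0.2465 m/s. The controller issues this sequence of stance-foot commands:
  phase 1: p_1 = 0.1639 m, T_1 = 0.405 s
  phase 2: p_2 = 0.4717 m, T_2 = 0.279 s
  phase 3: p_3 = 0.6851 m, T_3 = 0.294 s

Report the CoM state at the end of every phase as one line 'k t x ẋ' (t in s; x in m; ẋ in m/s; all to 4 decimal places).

1 0.4050 0.2030 0.2328
2 0.6840 0.1722 -0.4672
3 0.9780 -0.2063 -2.2790

phase 1: p=0.1639, T=0.405, ωT=1.239097, cosh=1.871071, sinh=1.581425; start (x,ẋ)=(0.116700, 0.246500) → end (x,ẋ)=(0.202999, 0.232848)
phase 2: p=0.4717, T=0.279, ωT=0.853601, cosh=1.386982, sinh=0.961104; start (x,ẋ)=(0.202999, 0.232848) → end (x,ẋ)=(0.172163, -0.467159)
phase 3: p=0.6851, T=0.294, ωT=0.899493, cosh=1.432566, sinh=1.025790; start (x,ẋ)=(0.172163, -0.467159) → end (x,ẋ)=(-0.206346, -2.279042)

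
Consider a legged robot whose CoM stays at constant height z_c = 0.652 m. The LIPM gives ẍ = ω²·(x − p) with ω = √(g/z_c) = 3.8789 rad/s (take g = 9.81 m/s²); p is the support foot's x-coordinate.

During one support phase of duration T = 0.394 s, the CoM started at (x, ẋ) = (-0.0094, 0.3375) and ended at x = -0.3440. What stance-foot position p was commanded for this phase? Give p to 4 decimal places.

ωT = 3.8789·0.394 = 1.528287; cosh(ωT) = 2.413589, sinh(ωT) = 2.196682
x(T) = p + (x₀−p)·cosh(ωT) + (ẋ₀/ω)·sinh(ωT) ⇒ p·(1 − cosh) = x(T) − x₀·cosh − (ẋ₀/ω)·sinh
numerator   = -0.3440 − (-0.0094)·2.413589 − (0.3375/3.8789)·2.196682 = -0.512444
denominator = 1 − 2.413589 = -1.413589
p = -0.512444 / -1.413589 = 0.3625

p = 0.3625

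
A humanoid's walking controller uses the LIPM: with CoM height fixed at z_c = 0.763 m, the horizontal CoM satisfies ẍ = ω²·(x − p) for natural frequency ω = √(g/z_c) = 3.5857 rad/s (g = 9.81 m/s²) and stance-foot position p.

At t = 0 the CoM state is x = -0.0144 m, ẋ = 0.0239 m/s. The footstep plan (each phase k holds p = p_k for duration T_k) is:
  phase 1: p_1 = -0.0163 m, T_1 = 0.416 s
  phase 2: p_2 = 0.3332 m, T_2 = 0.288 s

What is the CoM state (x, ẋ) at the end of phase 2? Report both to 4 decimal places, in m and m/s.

x = -0.1666, ẋ = -1.3444

phase 1: p=-0.0163, T=0.416, ωT=1.491651, cosh=2.334714, sinh=2.109714; start (x,ẋ)=(-0.014400, 0.023900) → end (x,ẋ)=(0.002198, 0.070173)
phase 2: p=0.3332, T=0.288, ωT=1.032682, cosh=1.582319, sinh=1.226268; start (x,ẋ)=(0.002198, 0.070173) → end (x,ẋ)=(-0.166553, -1.344390)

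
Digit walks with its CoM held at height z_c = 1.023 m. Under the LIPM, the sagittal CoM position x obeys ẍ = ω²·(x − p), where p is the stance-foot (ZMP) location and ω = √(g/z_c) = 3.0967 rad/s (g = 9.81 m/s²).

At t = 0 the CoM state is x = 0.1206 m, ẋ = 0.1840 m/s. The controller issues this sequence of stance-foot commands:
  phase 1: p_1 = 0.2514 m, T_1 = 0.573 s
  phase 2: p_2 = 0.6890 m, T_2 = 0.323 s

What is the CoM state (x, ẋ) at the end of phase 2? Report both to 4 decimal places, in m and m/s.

x = -0.5645, ẋ = -3.3467

phase 1: p=0.2514, T=0.573, ωT=1.774409, cosh=3.033190, sinh=2.863606; start (x,ẋ)=(0.120600, 0.184000) → end (x,ẋ)=(0.024809, -0.601792)
phase 2: p=0.6890, T=0.323, ωT=1.000234, cosh=1.543356, sinh=1.175562; start (x,ẋ)=(0.024809, -0.601792) → end (x,ẋ)=(-0.564534, -3.346677)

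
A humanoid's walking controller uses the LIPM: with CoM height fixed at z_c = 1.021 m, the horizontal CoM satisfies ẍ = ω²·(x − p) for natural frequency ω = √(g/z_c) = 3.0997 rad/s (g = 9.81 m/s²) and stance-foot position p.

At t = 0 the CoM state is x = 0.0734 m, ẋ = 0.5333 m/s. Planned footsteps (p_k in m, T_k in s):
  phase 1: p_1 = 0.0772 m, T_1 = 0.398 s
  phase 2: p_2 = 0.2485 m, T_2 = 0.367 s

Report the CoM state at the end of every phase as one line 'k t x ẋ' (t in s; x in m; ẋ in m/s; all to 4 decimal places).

phase 1: p=0.0772, T=0.398, ωT=1.233681, cosh=1.862532, sinh=1.571313; start (x,ẋ)=(0.073400, 0.533300) → end (x,ẋ)=(0.340465, 0.974780)
phase 2: p=0.2485, T=0.367, ωT=1.137590, cosh=1.719916, sinh=1.399325; start (x,ẋ)=(0.340465, 0.974780) → end (x,ẋ)=(0.846726, 2.075437)

1 0.3980 0.3405 0.9748
2 0.7650 0.8467 2.0754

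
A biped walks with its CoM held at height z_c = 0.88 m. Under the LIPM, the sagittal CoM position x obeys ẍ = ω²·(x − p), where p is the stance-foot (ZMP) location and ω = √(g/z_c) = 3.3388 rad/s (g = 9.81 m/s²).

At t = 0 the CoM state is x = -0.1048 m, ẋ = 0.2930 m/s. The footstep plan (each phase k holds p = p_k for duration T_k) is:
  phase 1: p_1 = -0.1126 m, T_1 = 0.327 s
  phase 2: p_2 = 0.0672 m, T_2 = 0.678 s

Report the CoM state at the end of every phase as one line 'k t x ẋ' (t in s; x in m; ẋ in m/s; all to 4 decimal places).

1 0.3270 0.0163 0.5201
2 1.0050 0.5610 1.7206

phase 1: p=-0.1126, T=0.327, ωT=1.091788, cosh=1.657606, sinh=1.321990; start (x,ẋ)=(-0.104800, 0.293000) → end (x,ẋ)=(0.016342, 0.520107)
phase 2: p=0.0672, T=0.678, ωT=2.263706, cosh=4.861319, sinh=4.757355; start (x,ẋ)=(0.016342, 0.520107) → end (x,ẋ)=(0.561047, 1.720583)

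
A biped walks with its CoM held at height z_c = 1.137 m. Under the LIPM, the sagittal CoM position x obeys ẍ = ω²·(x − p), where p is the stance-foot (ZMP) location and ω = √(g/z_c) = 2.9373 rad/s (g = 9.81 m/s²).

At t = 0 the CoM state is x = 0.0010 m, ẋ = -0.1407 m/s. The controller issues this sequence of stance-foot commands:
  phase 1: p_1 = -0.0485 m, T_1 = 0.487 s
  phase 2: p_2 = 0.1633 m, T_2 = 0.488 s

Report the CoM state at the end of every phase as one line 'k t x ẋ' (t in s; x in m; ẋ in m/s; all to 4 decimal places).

phase 1: p=-0.0485, T=0.487, ωT=1.430465, cosh=2.209920, sinh=1.970723; start (x,ẋ)=(0.001000, -0.140700) → end (x,ẋ)=(-0.033509, -0.024400)
phase 2: p=0.1633, T=0.488, ωT=1.433402, cosh=2.215719, sinh=1.977222; start (x,ẋ)=(-0.033509, -0.024400) → end (x,ẋ)=(-0.289198, -1.197069)

1 0.4870 -0.0335 -0.0244
2 0.9750 -0.2892 -1.1971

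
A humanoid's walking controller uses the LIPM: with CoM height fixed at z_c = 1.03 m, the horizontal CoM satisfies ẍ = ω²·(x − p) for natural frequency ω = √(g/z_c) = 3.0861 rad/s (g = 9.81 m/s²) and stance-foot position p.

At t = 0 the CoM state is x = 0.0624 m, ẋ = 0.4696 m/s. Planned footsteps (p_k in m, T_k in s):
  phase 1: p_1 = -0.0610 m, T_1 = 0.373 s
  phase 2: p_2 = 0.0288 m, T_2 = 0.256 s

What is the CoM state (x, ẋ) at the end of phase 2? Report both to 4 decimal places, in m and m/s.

x = 0.8673, ẋ = 2.7263

phase 1: p=-0.0610, T=0.373, ωT=1.151115, cosh=1.739001, sinh=1.422717; start (x,ẋ)=(0.062400, 0.469600) → end (x,ẋ)=(0.370082, 1.358440)
phase 2: p=0.0288, T=0.256, ωT=0.790042, cosh=1.328657, sinh=0.874831; start (x,ẋ)=(0.370082, 1.358440) → end (x,ẋ)=(0.867330, 2.726300)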